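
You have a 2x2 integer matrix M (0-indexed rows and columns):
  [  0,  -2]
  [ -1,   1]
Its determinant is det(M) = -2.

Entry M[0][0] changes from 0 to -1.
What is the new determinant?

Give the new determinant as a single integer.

det is linear in row 0: changing M[0][0] by delta changes det by delta * cofactor(0,0).
Cofactor C_00 = (-1)^(0+0) * minor(0,0) = 1
Entry delta = -1 - 0 = -1
Det delta = -1 * 1 = -1
New det = -2 + -1 = -3

Answer: -3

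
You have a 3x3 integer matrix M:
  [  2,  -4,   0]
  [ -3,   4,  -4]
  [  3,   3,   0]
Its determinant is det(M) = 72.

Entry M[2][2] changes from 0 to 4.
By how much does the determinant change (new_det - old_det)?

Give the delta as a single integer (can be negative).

Cofactor C_22 = -4
Entry delta = 4 - 0 = 4
Det delta = entry_delta * cofactor = 4 * -4 = -16

Answer: -16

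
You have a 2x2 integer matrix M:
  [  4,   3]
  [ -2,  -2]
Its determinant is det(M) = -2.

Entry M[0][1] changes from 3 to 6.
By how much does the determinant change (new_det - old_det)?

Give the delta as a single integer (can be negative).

Cofactor C_01 = 2
Entry delta = 6 - 3 = 3
Det delta = entry_delta * cofactor = 3 * 2 = 6

Answer: 6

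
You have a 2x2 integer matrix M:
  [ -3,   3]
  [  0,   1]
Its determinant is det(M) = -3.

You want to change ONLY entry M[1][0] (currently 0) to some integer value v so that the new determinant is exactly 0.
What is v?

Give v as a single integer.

Answer: -1

Derivation:
det is linear in entry M[1][0]: det = old_det + (v - 0) * C_10
Cofactor C_10 = -3
Want det = 0: -3 + (v - 0) * -3 = 0
  (v - 0) = 3 / -3 = -1
  v = 0 + (-1) = -1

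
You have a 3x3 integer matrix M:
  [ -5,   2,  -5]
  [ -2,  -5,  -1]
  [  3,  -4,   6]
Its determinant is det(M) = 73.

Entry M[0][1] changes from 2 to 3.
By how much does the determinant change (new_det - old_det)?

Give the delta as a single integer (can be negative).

Cofactor C_01 = 9
Entry delta = 3 - 2 = 1
Det delta = entry_delta * cofactor = 1 * 9 = 9

Answer: 9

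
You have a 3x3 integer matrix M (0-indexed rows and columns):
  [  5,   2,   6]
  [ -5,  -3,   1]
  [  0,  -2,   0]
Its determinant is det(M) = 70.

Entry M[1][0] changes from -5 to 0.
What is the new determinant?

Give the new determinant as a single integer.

Answer: 10

Derivation:
det is linear in row 1: changing M[1][0] by delta changes det by delta * cofactor(1,0).
Cofactor C_10 = (-1)^(1+0) * minor(1,0) = -12
Entry delta = 0 - -5 = 5
Det delta = 5 * -12 = -60
New det = 70 + -60 = 10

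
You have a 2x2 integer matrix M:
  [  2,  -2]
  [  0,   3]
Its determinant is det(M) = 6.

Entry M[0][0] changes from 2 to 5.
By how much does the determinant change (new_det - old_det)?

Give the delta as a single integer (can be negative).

Answer: 9

Derivation:
Cofactor C_00 = 3
Entry delta = 5 - 2 = 3
Det delta = entry_delta * cofactor = 3 * 3 = 9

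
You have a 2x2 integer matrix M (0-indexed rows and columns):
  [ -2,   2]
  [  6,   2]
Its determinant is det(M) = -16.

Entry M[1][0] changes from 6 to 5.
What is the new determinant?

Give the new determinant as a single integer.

Answer: -14

Derivation:
det is linear in row 1: changing M[1][0] by delta changes det by delta * cofactor(1,0).
Cofactor C_10 = (-1)^(1+0) * minor(1,0) = -2
Entry delta = 5 - 6 = -1
Det delta = -1 * -2 = 2
New det = -16 + 2 = -14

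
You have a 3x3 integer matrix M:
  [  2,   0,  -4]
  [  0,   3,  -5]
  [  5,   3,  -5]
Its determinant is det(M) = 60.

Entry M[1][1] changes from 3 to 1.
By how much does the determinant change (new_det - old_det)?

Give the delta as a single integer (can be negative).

Cofactor C_11 = 10
Entry delta = 1 - 3 = -2
Det delta = entry_delta * cofactor = -2 * 10 = -20

Answer: -20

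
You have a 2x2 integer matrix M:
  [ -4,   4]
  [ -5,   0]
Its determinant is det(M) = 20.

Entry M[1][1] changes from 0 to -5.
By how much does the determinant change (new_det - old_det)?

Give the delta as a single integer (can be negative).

Answer: 20

Derivation:
Cofactor C_11 = -4
Entry delta = -5 - 0 = -5
Det delta = entry_delta * cofactor = -5 * -4 = 20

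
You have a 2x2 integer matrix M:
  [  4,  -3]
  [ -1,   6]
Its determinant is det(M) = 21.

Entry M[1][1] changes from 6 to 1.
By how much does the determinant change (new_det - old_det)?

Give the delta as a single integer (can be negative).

Cofactor C_11 = 4
Entry delta = 1 - 6 = -5
Det delta = entry_delta * cofactor = -5 * 4 = -20

Answer: -20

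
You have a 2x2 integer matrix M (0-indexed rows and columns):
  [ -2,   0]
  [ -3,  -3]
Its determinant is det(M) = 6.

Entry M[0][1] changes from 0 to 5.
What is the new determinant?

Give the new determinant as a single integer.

Answer: 21

Derivation:
det is linear in row 0: changing M[0][1] by delta changes det by delta * cofactor(0,1).
Cofactor C_01 = (-1)^(0+1) * minor(0,1) = 3
Entry delta = 5 - 0 = 5
Det delta = 5 * 3 = 15
New det = 6 + 15 = 21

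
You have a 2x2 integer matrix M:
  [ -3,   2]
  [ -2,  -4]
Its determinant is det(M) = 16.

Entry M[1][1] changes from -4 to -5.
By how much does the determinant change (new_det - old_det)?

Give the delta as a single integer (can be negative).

Answer: 3

Derivation:
Cofactor C_11 = -3
Entry delta = -5 - -4 = -1
Det delta = entry_delta * cofactor = -1 * -3 = 3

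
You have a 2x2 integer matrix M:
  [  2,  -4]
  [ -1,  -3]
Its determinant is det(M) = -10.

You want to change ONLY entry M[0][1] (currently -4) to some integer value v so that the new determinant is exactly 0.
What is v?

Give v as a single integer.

det is linear in entry M[0][1]: det = old_det + (v - -4) * C_01
Cofactor C_01 = 1
Want det = 0: -10 + (v - -4) * 1 = 0
  (v - -4) = 10 / 1 = 10
  v = -4 + (10) = 6

Answer: 6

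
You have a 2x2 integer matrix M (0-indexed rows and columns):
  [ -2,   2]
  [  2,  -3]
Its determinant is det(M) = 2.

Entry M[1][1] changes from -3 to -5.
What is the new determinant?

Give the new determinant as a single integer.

Answer: 6

Derivation:
det is linear in row 1: changing M[1][1] by delta changes det by delta * cofactor(1,1).
Cofactor C_11 = (-1)^(1+1) * minor(1,1) = -2
Entry delta = -5 - -3 = -2
Det delta = -2 * -2 = 4
New det = 2 + 4 = 6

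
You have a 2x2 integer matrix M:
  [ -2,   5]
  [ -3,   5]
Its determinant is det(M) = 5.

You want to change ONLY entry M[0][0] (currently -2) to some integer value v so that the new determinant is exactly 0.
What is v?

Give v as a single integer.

det is linear in entry M[0][0]: det = old_det + (v - -2) * C_00
Cofactor C_00 = 5
Want det = 0: 5 + (v - -2) * 5 = 0
  (v - -2) = -5 / 5 = -1
  v = -2 + (-1) = -3

Answer: -3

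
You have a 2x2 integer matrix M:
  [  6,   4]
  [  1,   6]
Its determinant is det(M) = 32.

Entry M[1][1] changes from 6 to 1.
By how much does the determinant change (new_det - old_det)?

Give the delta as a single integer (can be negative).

Answer: -30

Derivation:
Cofactor C_11 = 6
Entry delta = 1 - 6 = -5
Det delta = entry_delta * cofactor = -5 * 6 = -30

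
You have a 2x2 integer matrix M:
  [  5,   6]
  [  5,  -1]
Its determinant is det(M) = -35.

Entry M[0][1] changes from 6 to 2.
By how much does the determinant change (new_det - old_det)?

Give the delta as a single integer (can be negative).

Cofactor C_01 = -5
Entry delta = 2 - 6 = -4
Det delta = entry_delta * cofactor = -4 * -5 = 20

Answer: 20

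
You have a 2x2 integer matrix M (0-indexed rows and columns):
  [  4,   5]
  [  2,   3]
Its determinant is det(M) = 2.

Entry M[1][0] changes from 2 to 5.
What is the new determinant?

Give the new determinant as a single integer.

det is linear in row 1: changing M[1][0] by delta changes det by delta * cofactor(1,0).
Cofactor C_10 = (-1)^(1+0) * minor(1,0) = -5
Entry delta = 5 - 2 = 3
Det delta = 3 * -5 = -15
New det = 2 + -15 = -13

Answer: -13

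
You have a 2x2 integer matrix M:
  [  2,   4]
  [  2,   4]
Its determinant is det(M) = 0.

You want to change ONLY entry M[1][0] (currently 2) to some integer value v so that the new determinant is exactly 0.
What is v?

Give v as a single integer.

Answer: 2

Derivation:
det is linear in entry M[1][0]: det = old_det + (v - 2) * C_10
Cofactor C_10 = -4
Want det = 0: 0 + (v - 2) * -4 = 0
  (v - 2) = 0 / -4 = 0
  v = 2 + (0) = 2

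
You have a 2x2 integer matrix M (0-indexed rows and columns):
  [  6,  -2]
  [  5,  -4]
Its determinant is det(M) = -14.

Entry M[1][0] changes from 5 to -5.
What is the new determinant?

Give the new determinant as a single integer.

det is linear in row 1: changing M[1][0] by delta changes det by delta * cofactor(1,0).
Cofactor C_10 = (-1)^(1+0) * minor(1,0) = 2
Entry delta = -5 - 5 = -10
Det delta = -10 * 2 = -20
New det = -14 + -20 = -34

Answer: -34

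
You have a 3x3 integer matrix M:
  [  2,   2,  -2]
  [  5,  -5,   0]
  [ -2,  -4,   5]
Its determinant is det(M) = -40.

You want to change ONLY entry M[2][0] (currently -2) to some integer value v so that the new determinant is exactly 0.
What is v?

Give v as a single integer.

Answer: -6

Derivation:
det is linear in entry M[2][0]: det = old_det + (v - -2) * C_20
Cofactor C_20 = -10
Want det = 0: -40 + (v - -2) * -10 = 0
  (v - -2) = 40 / -10 = -4
  v = -2 + (-4) = -6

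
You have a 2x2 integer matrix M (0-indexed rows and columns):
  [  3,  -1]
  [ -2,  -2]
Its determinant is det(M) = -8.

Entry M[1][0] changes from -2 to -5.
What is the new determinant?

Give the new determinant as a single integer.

Answer: -11

Derivation:
det is linear in row 1: changing M[1][0] by delta changes det by delta * cofactor(1,0).
Cofactor C_10 = (-1)^(1+0) * minor(1,0) = 1
Entry delta = -5 - -2 = -3
Det delta = -3 * 1 = -3
New det = -8 + -3 = -11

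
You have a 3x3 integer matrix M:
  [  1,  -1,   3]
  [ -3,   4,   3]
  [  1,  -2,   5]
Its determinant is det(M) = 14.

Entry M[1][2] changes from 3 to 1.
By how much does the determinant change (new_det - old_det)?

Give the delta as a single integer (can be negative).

Cofactor C_12 = 1
Entry delta = 1 - 3 = -2
Det delta = entry_delta * cofactor = -2 * 1 = -2

Answer: -2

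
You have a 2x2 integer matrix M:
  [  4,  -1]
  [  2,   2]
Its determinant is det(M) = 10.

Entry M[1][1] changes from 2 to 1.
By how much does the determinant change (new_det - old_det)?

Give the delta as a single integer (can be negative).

Cofactor C_11 = 4
Entry delta = 1 - 2 = -1
Det delta = entry_delta * cofactor = -1 * 4 = -4

Answer: -4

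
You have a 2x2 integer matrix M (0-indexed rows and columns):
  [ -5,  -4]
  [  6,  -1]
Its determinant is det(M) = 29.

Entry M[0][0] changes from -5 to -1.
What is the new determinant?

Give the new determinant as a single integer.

det is linear in row 0: changing M[0][0] by delta changes det by delta * cofactor(0,0).
Cofactor C_00 = (-1)^(0+0) * minor(0,0) = -1
Entry delta = -1 - -5 = 4
Det delta = 4 * -1 = -4
New det = 29 + -4 = 25

Answer: 25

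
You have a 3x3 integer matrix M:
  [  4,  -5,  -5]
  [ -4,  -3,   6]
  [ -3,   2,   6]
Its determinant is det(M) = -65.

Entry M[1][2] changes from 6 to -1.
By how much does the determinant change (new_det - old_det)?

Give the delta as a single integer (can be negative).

Cofactor C_12 = 7
Entry delta = -1 - 6 = -7
Det delta = entry_delta * cofactor = -7 * 7 = -49

Answer: -49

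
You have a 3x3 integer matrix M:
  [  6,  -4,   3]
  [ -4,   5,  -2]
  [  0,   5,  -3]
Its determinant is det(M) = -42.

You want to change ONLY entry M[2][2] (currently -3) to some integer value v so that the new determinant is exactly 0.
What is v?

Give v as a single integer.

det is linear in entry M[2][2]: det = old_det + (v - -3) * C_22
Cofactor C_22 = 14
Want det = 0: -42 + (v - -3) * 14 = 0
  (v - -3) = 42 / 14 = 3
  v = -3 + (3) = 0

Answer: 0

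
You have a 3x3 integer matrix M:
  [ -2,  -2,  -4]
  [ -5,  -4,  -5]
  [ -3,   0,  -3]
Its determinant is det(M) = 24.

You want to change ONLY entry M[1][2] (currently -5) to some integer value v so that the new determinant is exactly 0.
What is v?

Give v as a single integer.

det is linear in entry M[1][2]: det = old_det + (v - -5) * C_12
Cofactor C_12 = 6
Want det = 0: 24 + (v - -5) * 6 = 0
  (v - -5) = -24 / 6 = -4
  v = -5 + (-4) = -9

Answer: -9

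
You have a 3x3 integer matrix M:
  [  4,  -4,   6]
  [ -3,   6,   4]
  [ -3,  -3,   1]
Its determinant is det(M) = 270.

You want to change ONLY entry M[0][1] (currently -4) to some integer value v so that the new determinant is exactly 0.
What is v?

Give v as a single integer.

det is linear in entry M[0][1]: det = old_det + (v - -4) * C_01
Cofactor C_01 = -9
Want det = 0: 270 + (v - -4) * -9 = 0
  (v - -4) = -270 / -9 = 30
  v = -4 + (30) = 26

Answer: 26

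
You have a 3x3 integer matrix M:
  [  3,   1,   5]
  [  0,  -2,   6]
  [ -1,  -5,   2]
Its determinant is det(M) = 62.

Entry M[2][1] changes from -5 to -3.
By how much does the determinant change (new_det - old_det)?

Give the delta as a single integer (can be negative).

Cofactor C_21 = -18
Entry delta = -3 - -5 = 2
Det delta = entry_delta * cofactor = 2 * -18 = -36

Answer: -36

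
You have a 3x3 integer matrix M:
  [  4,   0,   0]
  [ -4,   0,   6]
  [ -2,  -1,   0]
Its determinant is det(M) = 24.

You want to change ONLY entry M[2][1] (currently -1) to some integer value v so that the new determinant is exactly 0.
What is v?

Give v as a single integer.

det is linear in entry M[2][1]: det = old_det + (v - -1) * C_21
Cofactor C_21 = -24
Want det = 0: 24 + (v - -1) * -24 = 0
  (v - -1) = -24 / -24 = 1
  v = -1 + (1) = 0

Answer: 0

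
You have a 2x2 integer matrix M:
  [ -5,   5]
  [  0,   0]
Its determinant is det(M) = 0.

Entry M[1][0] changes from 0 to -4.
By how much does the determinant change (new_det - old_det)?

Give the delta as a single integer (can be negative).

Cofactor C_10 = -5
Entry delta = -4 - 0 = -4
Det delta = entry_delta * cofactor = -4 * -5 = 20

Answer: 20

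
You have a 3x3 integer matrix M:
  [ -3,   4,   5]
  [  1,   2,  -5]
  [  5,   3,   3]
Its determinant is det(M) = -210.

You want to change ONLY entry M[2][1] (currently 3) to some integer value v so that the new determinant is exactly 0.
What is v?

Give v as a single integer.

det is linear in entry M[2][1]: det = old_det + (v - 3) * C_21
Cofactor C_21 = -10
Want det = 0: -210 + (v - 3) * -10 = 0
  (v - 3) = 210 / -10 = -21
  v = 3 + (-21) = -18

Answer: -18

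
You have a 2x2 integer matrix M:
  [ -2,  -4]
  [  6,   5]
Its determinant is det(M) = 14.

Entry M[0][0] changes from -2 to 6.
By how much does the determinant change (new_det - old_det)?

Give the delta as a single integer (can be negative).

Cofactor C_00 = 5
Entry delta = 6 - -2 = 8
Det delta = entry_delta * cofactor = 8 * 5 = 40

Answer: 40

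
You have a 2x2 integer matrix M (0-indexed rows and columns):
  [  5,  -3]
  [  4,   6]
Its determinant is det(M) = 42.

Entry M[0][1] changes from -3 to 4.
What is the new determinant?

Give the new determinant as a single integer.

Answer: 14

Derivation:
det is linear in row 0: changing M[0][1] by delta changes det by delta * cofactor(0,1).
Cofactor C_01 = (-1)^(0+1) * minor(0,1) = -4
Entry delta = 4 - -3 = 7
Det delta = 7 * -4 = -28
New det = 42 + -28 = 14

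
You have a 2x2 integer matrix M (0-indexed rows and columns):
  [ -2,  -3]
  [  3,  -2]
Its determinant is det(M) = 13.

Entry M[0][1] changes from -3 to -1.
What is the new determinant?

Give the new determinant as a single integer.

det is linear in row 0: changing M[0][1] by delta changes det by delta * cofactor(0,1).
Cofactor C_01 = (-1)^(0+1) * minor(0,1) = -3
Entry delta = -1 - -3 = 2
Det delta = 2 * -3 = -6
New det = 13 + -6 = 7

Answer: 7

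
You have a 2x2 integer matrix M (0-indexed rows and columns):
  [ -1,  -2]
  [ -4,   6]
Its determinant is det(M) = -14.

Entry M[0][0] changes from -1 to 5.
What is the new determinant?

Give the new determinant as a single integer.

Answer: 22

Derivation:
det is linear in row 0: changing M[0][0] by delta changes det by delta * cofactor(0,0).
Cofactor C_00 = (-1)^(0+0) * minor(0,0) = 6
Entry delta = 5 - -1 = 6
Det delta = 6 * 6 = 36
New det = -14 + 36 = 22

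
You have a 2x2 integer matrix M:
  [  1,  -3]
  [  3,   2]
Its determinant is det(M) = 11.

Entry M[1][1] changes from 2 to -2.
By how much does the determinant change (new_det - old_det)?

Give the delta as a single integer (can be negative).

Cofactor C_11 = 1
Entry delta = -2 - 2 = -4
Det delta = entry_delta * cofactor = -4 * 1 = -4

Answer: -4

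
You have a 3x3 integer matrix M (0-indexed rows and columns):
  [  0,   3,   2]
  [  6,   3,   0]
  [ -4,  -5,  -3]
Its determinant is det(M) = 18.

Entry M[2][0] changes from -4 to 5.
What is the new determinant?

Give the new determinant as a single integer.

det is linear in row 2: changing M[2][0] by delta changes det by delta * cofactor(2,0).
Cofactor C_20 = (-1)^(2+0) * minor(2,0) = -6
Entry delta = 5 - -4 = 9
Det delta = 9 * -6 = -54
New det = 18 + -54 = -36

Answer: -36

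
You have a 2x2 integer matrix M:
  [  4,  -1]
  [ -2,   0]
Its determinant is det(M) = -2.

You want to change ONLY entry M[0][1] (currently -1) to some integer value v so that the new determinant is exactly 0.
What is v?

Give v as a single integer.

det is linear in entry M[0][1]: det = old_det + (v - -1) * C_01
Cofactor C_01 = 2
Want det = 0: -2 + (v - -1) * 2 = 0
  (v - -1) = 2 / 2 = 1
  v = -1 + (1) = 0

Answer: 0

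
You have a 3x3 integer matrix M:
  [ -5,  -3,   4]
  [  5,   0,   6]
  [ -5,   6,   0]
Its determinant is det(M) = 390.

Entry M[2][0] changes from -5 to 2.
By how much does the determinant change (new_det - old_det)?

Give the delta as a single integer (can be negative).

Cofactor C_20 = -18
Entry delta = 2 - -5 = 7
Det delta = entry_delta * cofactor = 7 * -18 = -126

Answer: -126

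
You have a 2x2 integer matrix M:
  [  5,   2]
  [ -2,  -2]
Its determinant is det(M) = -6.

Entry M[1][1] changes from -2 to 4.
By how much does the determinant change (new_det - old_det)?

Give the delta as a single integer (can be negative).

Cofactor C_11 = 5
Entry delta = 4 - -2 = 6
Det delta = entry_delta * cofactor = 6 * 5 = 30

Answer: 30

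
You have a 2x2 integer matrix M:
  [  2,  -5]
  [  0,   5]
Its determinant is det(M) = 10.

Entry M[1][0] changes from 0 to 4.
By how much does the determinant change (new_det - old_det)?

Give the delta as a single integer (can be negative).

Answer: 20

Derivation:
Cofactor C_10 = 5
Entry delta = 4 - 0 = 4
Det delta = entry_delta * cofactor = 4 * 5 = 20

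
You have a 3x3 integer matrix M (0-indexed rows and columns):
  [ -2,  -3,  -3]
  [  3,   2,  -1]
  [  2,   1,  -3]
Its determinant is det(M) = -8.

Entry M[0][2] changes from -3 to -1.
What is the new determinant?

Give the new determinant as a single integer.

Answer: -10

Derivation:
det is linear in row 0: changing M[0][2] by delta changes det by delta * cofactor(0,2).
Cofactor C_02 = (-1)^(0+2) * minor(0,2) = -1
Entry delta = -1 - -3 = 2
Det delta = 2 * -1 = -2
New det = -8 + -2 = -10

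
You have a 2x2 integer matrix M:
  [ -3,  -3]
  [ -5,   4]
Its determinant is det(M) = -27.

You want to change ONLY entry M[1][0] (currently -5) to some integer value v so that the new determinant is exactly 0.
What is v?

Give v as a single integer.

Answer: 4

Derivation:
det is linear in entry M[1][0]: det = old_det + (v - -5) * C_10
Cofactor C_10 = 3
Want det = 0: -27 + (v - -5) * 3 = 0
  (v - -5) = 27 / 3 = 9
  v = -5 + (9) = 4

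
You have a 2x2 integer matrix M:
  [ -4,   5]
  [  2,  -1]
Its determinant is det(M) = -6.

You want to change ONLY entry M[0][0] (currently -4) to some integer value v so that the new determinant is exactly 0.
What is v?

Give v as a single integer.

det is linear in entry M[0][0]: det = old_det + (v - -4) * C_00
Cofactor C_00 = -1
Want det = 0: -6 + (v - -4) * -1 = 0
  (v - -4) = 6 / -1 = -6
  v = -4 + (-6) = -10

Answer: -10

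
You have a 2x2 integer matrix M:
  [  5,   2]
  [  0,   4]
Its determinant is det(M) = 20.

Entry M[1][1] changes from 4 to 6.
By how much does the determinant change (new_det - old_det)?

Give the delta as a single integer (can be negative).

Cofactor C_11 = 5
Entry delta = 6 - 4 = 2
Det delta = entry_delta * cofactor = 2 * 5 = 10

Answer: 10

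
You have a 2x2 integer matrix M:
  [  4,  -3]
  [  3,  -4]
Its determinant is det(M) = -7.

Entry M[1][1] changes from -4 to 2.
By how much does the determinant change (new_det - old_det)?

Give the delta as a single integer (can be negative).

Cofactor C_11 = 4
Entry delta = 2 - -4 = 6
Det delta = entry_delta * cofactor = 6 * 4 = 24

Answer: 24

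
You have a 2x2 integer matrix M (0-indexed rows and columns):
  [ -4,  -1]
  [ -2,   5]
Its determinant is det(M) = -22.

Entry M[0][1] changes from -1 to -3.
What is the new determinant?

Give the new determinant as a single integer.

Answer: -26

Derivation:
det is linear in row 0: changing M[0][1] by delta changes det by delta * cofactor(0,1).
Cofactor C_01 = (-1)^(0+1) * minor(0,1) = 2
Entry delta = -3 - -1 = -2
Det delta = -2 * 2 = -4
New det = -22 + -4 = -26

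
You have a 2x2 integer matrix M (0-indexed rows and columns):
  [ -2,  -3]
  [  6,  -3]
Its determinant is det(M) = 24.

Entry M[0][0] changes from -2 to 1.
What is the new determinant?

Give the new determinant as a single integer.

det is linear in row 0: changing M[0][0] by delta changes det by delta * cofactor(0,0).
Cofactor C_00 = (-1)^(0+0) * minor(0,0) = -3
Entry delta = 1 - -2 = 3
Det delta = 3 * -3 = -9
New det = 24 + -9 = 15

Answer: 15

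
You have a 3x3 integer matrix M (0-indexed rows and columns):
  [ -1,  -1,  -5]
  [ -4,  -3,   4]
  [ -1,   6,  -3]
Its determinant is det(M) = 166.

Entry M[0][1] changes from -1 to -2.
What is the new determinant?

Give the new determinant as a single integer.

det is linear in row 0: changing M[0][1] by delta changes det by delta * cofactor(0,1).
Cofactor C_01 = (-1)^(0+1) * minor(0,1) = -16
Entry delta = -2 - -1 = -1
Det delta = -1 * -16 = 16
New det = 166 + 16 = 182

Answer: 182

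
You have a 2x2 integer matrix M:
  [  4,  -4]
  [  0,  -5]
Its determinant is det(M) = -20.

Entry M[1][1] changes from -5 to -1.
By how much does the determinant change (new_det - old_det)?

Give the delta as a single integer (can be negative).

Cofactor C_11 = 4
Entry delta = -1 - -5 = 4
Det delta = entry_delta * cofactor = 4 * 4 = 16

Answer: 16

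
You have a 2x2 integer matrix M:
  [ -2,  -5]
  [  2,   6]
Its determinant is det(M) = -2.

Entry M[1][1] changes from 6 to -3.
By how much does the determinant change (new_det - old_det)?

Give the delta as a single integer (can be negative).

Cofactor C_11 = -2
Entry delta = -3 - 6 = -9
Det delta = entry_delta * cofactor = -9 * -2 = 18

Answer: 18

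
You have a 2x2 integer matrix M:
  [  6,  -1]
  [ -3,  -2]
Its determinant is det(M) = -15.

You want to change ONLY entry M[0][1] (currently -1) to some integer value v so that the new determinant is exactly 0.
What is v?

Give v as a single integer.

det is linear in entry M[0][1]: det = old_det + (v - -1) * C_01
Cofactor C_01 = 3
Want det = 0: -15 + (v - -1) * 3 = 0
  (v - -1) = 15 / 3 = 5
  v = -1 + (5) = 4

Answer: 4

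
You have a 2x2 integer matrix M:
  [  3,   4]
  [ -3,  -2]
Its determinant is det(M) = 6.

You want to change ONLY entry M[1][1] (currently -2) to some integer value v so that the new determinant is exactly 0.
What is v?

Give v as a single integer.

Answer: -4

Derivation:
det is linear in entry M[1][1]: det = old_det + (v - -2) * C_11
Cofactor C_11 = 3
Want det = 0: 6 + (v - -2) * 3 = 0
  (v - -2) = -6 / 3 = -2
  v = -2 + (-2) = -4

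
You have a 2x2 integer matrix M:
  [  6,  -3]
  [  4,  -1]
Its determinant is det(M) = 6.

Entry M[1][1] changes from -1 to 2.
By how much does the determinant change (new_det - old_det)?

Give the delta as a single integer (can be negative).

Answer: 18

Derivation:
Cofactor C_11 = 6
Entry delta = 2 - -1 = 3
Det delta = entry_delta * cofactor = 3 * 6 = 18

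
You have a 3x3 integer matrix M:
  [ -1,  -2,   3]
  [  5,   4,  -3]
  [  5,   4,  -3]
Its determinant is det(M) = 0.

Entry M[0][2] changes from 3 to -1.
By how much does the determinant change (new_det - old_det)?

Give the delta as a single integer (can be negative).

Answer: 0

Derivation:
Cofactor C_02 = 0
Entry delta = -1 - 3 = -4
Det delta = entry_delta * cofactor = -4 * 0 = 0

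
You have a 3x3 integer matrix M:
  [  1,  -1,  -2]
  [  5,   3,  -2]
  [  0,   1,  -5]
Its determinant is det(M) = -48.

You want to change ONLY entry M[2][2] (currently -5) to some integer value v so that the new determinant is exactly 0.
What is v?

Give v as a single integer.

det is linear in entry M[2][2]: det = old_det + (v - -5) * C_22
Cofactor C_22 = 8
Want det = 0: -48 + (v - -5) * 8 = 0
  (v - -5) = 48 / 8 = 6
  v = -5 + (6) = 1

Answer: 1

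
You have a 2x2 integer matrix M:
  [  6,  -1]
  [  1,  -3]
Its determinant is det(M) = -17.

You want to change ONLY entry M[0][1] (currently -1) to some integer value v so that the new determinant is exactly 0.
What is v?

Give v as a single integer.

det is linear in entry M[0][1]: det = old_det + (v - -1) * C_01
Cofactor C_01 = -1
Want det = 0: -17 + (v - -1) * -1 = 0
  (v - -1) = 17 / -1 = -17
  v = -1 + (-17) = -18

Answer: -18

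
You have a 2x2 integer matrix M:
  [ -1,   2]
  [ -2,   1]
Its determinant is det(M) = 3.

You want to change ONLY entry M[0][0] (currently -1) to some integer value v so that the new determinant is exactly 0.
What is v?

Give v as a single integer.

det is linear in entry M[0][0]: det = old_det + (v - -1) * C_00
Cofactor C_00 = 1
Want det = 0: 3 + (v - -1) * 1 = 0
  (v - -1) = -3 / 1 = -3
  v = -1 + (-3) = -4

Answer: -4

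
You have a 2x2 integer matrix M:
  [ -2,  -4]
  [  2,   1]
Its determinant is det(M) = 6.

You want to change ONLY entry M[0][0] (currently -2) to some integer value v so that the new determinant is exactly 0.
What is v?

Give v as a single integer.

det is linear in entry M[0][0]: det = old_det + (v - -2) * C_00
Cofactor C_00 = 1
Want det = 0: 6 + (v - -2) * 1 = 0
  (v - -2) = -6 / 1 = -6
  v = -2 + (-6) = -8

Answer: -8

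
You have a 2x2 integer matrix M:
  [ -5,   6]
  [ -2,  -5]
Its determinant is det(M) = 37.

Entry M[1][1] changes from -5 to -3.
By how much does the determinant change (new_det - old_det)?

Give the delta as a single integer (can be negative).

Cofactor C_11 = -5
Entry delta = -3 - -5 = 2
Det delta = entry_delta * cofactor = 2 * -5 = -10

Answer: -10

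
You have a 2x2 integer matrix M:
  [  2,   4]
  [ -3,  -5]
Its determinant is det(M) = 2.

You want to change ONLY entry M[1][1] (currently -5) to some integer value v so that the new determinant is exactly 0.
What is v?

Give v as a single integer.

det is linear in entry M[1][1]: det = old_det + (v - -5) * C_11
Cofactor C_11 = 2
Want det = 0: 2 + (v - -5) * 2 = 0
  (v - -5) = -2 / 2 = -1
  v = -5 + (-1) = -6

Answer: -6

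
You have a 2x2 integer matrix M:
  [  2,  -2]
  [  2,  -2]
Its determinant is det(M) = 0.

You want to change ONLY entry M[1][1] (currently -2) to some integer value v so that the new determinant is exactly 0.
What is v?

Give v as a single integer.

det is linear in entry M[1][1]: det = old_det + (v - -2) * C_11
Cofactor C_11 = 2
Want det = 0: 0 + (v - -2) * 2 = 0
  (v - -2) = 0 / 2 = 0
  v = -2 + (0) = -2

Answer: -2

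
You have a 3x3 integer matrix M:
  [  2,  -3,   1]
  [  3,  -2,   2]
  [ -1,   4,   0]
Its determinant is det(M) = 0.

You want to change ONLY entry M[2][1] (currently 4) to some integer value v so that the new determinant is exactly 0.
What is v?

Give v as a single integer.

Answer: 4

Derivation:
det is linear in entry M[2][1]: det = old_det + (v - 4) * C_21
Cofactor C_21 = -1
Want det = 0: 0 + (v - 4) * -1 = 0
  (v - 4) = 0 / -1 = 0
  v = 4 + (0) = 4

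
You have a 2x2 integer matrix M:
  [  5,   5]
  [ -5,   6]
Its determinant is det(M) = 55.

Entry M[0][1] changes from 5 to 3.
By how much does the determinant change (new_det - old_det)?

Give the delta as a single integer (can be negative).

Answer: -10

Derivation:
Cofactor C_01 = 5
Entry delta = 3 - 5 = -2
Det delta = entry_delta * cofactor = -2 * 5 = -10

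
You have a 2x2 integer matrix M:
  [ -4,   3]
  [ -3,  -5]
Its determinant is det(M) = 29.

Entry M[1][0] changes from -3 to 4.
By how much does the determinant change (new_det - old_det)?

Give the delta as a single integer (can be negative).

Answer: -21

Derivation:
Cofactor C_10 = -3
Entry delta = 4 - -3 = 7
Det delta = entry_delta * cofactor = 7 * -3 = -21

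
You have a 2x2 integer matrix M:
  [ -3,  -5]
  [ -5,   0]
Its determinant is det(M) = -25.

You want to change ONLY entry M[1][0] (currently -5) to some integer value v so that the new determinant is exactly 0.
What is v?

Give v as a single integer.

Answer: 0

Derivation:
det is linear in entry M[1][0]: det = old_det + (v - -5) * C_10
Cofactor C_10 = 5
Want det = 0: -25 + (v - -5) * 5 = 0
  (v - -5) = 25 / 5 = 5
  v = -5 + (5) = 0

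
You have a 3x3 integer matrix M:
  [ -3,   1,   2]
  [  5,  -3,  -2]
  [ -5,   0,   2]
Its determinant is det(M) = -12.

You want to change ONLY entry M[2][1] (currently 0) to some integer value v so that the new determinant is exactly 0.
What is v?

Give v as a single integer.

Answer: 3

Derivation:
det is linear in entry M[2][1]: det = old_det + (v - 0) * C_21
Cofactor C_21 = 4
Want det = 0: -12 + (v - 0) * 4 = 0
  (v - 0) = 12 / 4 = 3
  v = 0 + (3) = 3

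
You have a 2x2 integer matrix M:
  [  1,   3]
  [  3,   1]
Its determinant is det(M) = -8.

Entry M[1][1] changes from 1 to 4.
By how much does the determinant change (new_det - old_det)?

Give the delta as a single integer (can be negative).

Answer: 3

Derivation:
Cofactor C_11 = 1
Entry delta = 4 - 1 = 3
Det delta = entry_delta * cofactor = 3 * 1 = 3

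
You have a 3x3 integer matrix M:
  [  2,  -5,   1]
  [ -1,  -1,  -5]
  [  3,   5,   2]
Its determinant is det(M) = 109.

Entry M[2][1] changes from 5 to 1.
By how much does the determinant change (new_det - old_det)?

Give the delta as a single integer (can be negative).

Answer: -36

Derivation:
Cofactor C_21 = 9
Entry delta = 1 - 5 = -4
Det delta = entry_delta * cofactor = -4 * 9 = -36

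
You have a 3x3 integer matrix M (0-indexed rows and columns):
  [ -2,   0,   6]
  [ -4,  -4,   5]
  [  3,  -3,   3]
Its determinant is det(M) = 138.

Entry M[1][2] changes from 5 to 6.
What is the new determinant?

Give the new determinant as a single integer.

det is linear in row 1: changing M[1][2] by delta changes det by delta * cofactor(1,2).
Cofactor C_12 = (-1)^(1+2) * minor(1,2) = -6
Entry delta = 6 - 5 = 1
Det delta = 1 * -6 = -6
New det = 138 + -6 = 132

Answer: 132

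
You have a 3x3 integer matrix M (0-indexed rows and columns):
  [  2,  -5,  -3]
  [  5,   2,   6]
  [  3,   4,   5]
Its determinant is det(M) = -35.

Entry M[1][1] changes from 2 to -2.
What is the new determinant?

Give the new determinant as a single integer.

Answer: -111

Derivation:
det is linear in row 1: changing M[1][1] by delta changes det by delta * cofactor(1,1).
Cofactor C_11 = (-1)^(1+1) * minor(1,1) = 19
Entry delta = -2 - 2 = -4
Det delta = -4 * 19 = -76
New det = -35 + -76 = -111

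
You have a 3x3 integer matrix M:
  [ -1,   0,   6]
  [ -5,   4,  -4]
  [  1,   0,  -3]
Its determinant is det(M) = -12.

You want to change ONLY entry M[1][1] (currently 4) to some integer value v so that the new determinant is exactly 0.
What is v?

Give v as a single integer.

Answer: 0

Derivation:
det is linear in entry M[1][1]: det = old_det + (v - 4) * C_11
Cofactor C_11 = -3
Want det = 0: -12 + (v - 4) * -3 = 0
  (v - 4) = 12 / -3 = -4
  v = 4 + (-4) = 0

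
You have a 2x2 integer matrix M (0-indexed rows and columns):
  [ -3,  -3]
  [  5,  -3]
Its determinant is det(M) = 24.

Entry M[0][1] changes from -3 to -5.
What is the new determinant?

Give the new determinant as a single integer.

det is linear in row 0: changing M[0][1] by delta changes det by delta * cofactor(0,1).
Cofactor C_01 = (-1)^(0+1) * minor(0,1) = -5
Entry delta = -5 - -3 = -2
Det delta = -2 * -5 = 10
New det = 24 + 10 = 34

Answer: 34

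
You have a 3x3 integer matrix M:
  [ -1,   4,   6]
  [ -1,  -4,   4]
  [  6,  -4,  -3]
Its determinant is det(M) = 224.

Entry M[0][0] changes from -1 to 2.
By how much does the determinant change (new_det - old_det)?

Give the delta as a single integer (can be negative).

Answer: 84

Derivation:
Cofactor C_00 = 28
Entry delta = 2 - -1 = 3
Det delta = entry_delta * cofactor = 3 * 28 = 84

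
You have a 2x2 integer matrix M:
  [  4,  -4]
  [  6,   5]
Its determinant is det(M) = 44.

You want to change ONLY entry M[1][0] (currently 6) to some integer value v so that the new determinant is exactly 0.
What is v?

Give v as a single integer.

Answer: -5

Derivation:
det is linear in entry M[1][0]: det = old_det + (v - 6) * C_10
Cofactor C_10 = 4
Want det = 0: 44 + (v - 6) * 4 = 0
  (v - 6) = -44 / 4 = -11
  v = 6 + (-11) = -5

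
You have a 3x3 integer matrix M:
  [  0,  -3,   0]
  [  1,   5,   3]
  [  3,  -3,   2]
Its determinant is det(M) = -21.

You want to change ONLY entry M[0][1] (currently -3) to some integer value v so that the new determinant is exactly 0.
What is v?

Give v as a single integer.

Answer: 0

Derivation:
det is linear in entry M[0][1]: det = old_det + (v - -3) * C_01
Cofactor C_01 = 7
Want det = 0: -21 + (v - -3) * 7 = 0
  (v - -3) = 21 / 7 = 3
  v = -3 + (3) = 0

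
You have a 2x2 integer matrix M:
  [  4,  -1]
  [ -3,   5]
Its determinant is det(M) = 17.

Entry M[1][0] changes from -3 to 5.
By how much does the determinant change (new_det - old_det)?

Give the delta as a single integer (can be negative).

Answer: 8

Derivation:
Cofactor C_10 = 1
Entry delta = 5 - -3 = 8
Det delta = entry_delta * cofactor = 8 * 1 = 8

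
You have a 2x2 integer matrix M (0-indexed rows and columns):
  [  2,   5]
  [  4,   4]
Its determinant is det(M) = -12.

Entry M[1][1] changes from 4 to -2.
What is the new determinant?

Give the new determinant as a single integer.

det is linear in row 1: changing M[1][1] by delta changes det by delta * cofactor(1,1).
Cofactor C_11 = (-1)^(1+1) * minor(1,1) = 2
Entry delta = -2 - 4 = -6
Det delta = -6 * 2 = -12
New det = -12 + -12 = -24

Answer: -24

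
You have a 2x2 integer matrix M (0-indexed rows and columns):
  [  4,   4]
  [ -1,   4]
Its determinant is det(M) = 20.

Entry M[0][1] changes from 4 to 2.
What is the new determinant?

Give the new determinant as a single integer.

det is linear in row 0: changing M[0][1] by delta changes det by delta * cofactor(0,1).
Cofactor C_01 = (-1)^(0+1) * minor(0,1) = 1
Entry delta = 2 - 4 = -2
Det delta = -2 * 1 = -2
New det = 20 + -2 = 18

Answer: 18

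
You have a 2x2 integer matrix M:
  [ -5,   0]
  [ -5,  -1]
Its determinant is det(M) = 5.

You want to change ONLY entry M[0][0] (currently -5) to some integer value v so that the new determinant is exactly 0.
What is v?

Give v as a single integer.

det is linear in entry M[0][0]: det = old_det + (v - -5) * C_00
Cofactor C_00 = -1
Want det = 0: 5 + (v - -5) * -1 = 0
  (v - -5) = -5 / -1 = 5
  v = -5 + (5) = 0

Answer: 0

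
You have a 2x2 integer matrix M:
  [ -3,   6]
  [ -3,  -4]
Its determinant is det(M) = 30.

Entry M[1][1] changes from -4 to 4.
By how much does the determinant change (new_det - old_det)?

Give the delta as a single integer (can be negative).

Cofactor C_11 = -3
Entry delta = 4 - -4 = 8
Det delta = entry_delta * cofactor = 8 * -3 = -24

Answer: -24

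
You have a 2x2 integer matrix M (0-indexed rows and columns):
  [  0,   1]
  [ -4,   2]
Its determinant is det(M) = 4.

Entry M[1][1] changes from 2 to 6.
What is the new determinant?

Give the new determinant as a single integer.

Answer: 4

Derivation:
det is linear in row 1: changing M[1][1] by delta changes det by delta * cofactor(1,1).
Cofactor C_11 = (-1)^(1+1) * minor(1,1) = 0
Entry delta = 6 - 2 = 4
Det delta = 4 * 0 = 0
New det = 4 + 0 = 4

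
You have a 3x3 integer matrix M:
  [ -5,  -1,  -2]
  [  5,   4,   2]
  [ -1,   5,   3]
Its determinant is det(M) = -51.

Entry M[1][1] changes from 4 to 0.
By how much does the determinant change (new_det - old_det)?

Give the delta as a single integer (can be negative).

Answer: 68

Derivation:
Cofactor C_11 = -17
Entry delta = 0 - 4 = -4
Det delta = entry_delta * cofactor = -4 * -17 = 68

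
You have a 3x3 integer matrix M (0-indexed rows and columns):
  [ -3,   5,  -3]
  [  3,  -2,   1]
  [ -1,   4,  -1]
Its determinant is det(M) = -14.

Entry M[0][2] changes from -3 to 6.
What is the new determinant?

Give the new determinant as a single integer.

det is linear in row 0: changing M[0][2] by delta changes det by delta * cofactor(0,2).
Cofactor C_02 = (-1)^(0+2) * minor(0,2) = 10
Entry delta = 6 - -3 = 9
Det delta = 9 * 10 = 90
New det = -14 + 90 = 76

Answer: 76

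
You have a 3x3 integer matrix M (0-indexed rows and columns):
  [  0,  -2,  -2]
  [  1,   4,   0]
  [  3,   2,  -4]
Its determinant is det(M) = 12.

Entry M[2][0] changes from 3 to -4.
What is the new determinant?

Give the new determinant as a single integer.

det is linear in row 2: changing M[2][0] by delta changes det by delta * cofactor(2,0).
Cofactor C_20 = (-1)^(2+0) * minor(2,0) = 8
Entry delta = -4 - 3 = -7
Det delta = -7 * 8 = -56
New det = 12 + -56 = -44

Answer: -44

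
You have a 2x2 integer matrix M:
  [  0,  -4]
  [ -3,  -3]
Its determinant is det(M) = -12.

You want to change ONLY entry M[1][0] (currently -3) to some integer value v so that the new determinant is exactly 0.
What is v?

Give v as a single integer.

det is linear in entry M[1][0]: det = old_det + (v - -3) * C_10
Cofactor C_10 = 4
Want det = 0: -12 + (v - -3) * 4 = 0
  (v - -3) = 12 / 4 = 3
  v = -3 + (3) = 0

Answer: 0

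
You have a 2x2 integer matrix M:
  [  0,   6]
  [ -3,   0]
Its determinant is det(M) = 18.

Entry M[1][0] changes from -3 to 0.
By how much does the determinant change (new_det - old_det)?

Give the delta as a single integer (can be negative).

Answer: -18

Derivation:
Cofactor C_10 = -6
Entry delta = 0 - -3 = 3
Det delta = entry_delta * cofactor = 3 * -6 = -18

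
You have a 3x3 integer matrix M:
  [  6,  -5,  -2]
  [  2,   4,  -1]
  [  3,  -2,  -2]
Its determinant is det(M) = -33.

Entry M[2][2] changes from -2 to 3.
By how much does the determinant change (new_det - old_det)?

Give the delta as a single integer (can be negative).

Cofactor C_22 = 34
Entry delta = 3 - -2 = 5
Det delta = entry_delta * cofactor = 5 * 34 = 170

Answer: 170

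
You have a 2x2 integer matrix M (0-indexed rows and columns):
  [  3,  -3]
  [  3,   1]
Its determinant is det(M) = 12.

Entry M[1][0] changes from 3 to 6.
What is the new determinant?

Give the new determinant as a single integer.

det is linear in row 1: changing M[1][0] by delta changes det by delta * cofactor(1,0).
Cofactor C_10 = (-1)^(1+0) * minor(1,0) = 3
Entry delta = 6 - 3 = 3
Det delta = 3 * 3 = 9
New det = 12 + 9 = 21

Answer: 21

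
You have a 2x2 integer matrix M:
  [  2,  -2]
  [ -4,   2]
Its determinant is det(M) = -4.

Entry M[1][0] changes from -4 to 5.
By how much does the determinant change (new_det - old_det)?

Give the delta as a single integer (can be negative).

Cofactor C_10 = 2
Entry delta = 5 - -4 = 9
Det delta = entry_delta * cofactor = 9 * 2 = 18

Answer: 18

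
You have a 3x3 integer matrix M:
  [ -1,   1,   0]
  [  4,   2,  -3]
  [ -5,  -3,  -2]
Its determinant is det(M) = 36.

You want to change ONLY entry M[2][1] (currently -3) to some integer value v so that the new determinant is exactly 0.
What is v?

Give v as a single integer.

Answer: 9

Derivation:
det is linear in entry M[2][1]: det = old_det + (v - -3) * C_21
Cofactor C_21 = -3
Want det = 0: 36 + (v - -3) * -3 = 0
  (v - -3) = -36 / -3 = 12
  v = -3 + (12) = 9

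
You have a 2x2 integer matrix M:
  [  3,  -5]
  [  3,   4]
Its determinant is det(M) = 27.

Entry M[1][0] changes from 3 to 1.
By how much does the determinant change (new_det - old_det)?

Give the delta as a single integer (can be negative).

Cofactor C_10 = 5
Entry delta = 1 - 3 = -2
Det delta = entry_delta * cofactor = -2 * 5 = -10

Answer: -10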